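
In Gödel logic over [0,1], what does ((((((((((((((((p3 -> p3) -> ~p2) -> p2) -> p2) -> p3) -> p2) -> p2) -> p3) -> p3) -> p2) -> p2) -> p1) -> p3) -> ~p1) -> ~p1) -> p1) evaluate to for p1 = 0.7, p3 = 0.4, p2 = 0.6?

0.70

(p3 -> p3): 0.4 ≤ 0.4, so result = 1
~p2: Gödel ¬ of 0.6 = 0 (operand ≠ 0)
((p3 -> p3) -> ~p2): 1 > 0, so result = 0
(((p3 -> p3) -> ~p2) -> p2): 0 ≤ 0.6, so result = 1
((((p3 -> p3) -> ~p2) -> p2) -> p2): 1 > 0.6, so result = 0.6
(((((p3 -> p3) -> ~p2) -> p2) -> p2) -> p3): 0.6 > 0.4, so result = 0.4
((((((p3 -> p3) -> ~p2) -> p2) -> p2) -> p3) -> p2): 0.4 ≤ 0.6, so result = 1
(((((((p3 -> p3) -> ~p2) -> p2) -> p2) -> p3) -> p2) -> p2): 1 > 0.6, so result = 0.6
((((((((p3 -> p3) -> ~p2) -> p2) -> p2) -> p3) -> p2) -> p2) -> p3): 0.6 > 0.4, so result = 0.4
(((((((((p3 -> p3) -> ~p2) -> p2) -> p2) -> p3) -> p2) -> p2) -> p3) -> p3): 0.4 ≤ 0.4, so result = 1
((((((((((p3 -> p3) -> ~p2) -> p2) -> p2) -> p3) -> p2) -> p2) -> p3) -> p3) -> p2): 1 > 0.6, so result = 0.6
(((((((((((p3 -> p3) -> ~p2) -> p2) -> p2) -> p3) -> p2) -> p2) -> p3) -> p3) -> p2) -> p2): 0.6 ≤ 0.6, so result = 1
((((((((((((p3 -> p3) -> ~p2) -> p2) -> p2) -> p3) -> p2) -> p2) -> p3) -> p3) -> p2) -> p2) -> p1): 1 > 0.7, so result = 0.7
(((((((((((((p3 -> p3) -> ~p2) -> p2) -> p2) -> p3) -> p2) -> p2) -> p3) -> p3) -> p2) -> p2) -> p1) -> p3): 0.7 > 0.4, so result = 0.4
~p1: Gödel ¬ of 0.7 = 0 (operand ≠ 0)
((((((((((((((p3 -> p3) -> ~p2) -> p2) -> p2) -> p3) -> p2) -> p2) -> p3) -> p3) -> p2) -> p2) -> p1) -> p3) -> ~p1): 0.4 > 0, so result = 0
~p1: Gödel ¬ of 0.7 = 0 (operand ≠ 0)
(((((((((((((((p3 -> p3) -> ~p2) -> p2) -> p2) -> p3) -> p2) -> p2) -> p3) -> p3) -> p2) -> p2) -> p1) -> p3) -> ~p1) -> ~p1): 0 ≤ 0, so result = 1
((((((((((((((((p3 -> p3) -> ~p2) -> p2) -> p2) -> p3) -> p2) -> p2) -> p3) -> p3) -> p2) -> p2) -> p1) -> p3) -> ~p1) -> ~p1) -> p1): 1 > 0.7, so result = 0.7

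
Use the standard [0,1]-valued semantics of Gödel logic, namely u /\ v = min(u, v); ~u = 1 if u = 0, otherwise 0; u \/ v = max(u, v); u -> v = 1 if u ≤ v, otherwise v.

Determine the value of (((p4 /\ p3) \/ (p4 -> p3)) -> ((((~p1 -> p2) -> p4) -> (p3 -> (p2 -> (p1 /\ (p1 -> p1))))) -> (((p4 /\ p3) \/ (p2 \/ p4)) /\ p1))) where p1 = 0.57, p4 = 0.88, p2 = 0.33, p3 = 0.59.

0.57

(p4 /\ p3) = min(0.88, 0.59) = 0.59
(p4 -> p3): 0.88 > 0.59, so result = 0.59
((p4 /\ p3) \/ (p4 -> p3)) = max(0.59, 0.59) = 0.59
~p1: Gödel ¬ of 0.57 = 0 (operand ≠ 0)
(~p1 -> p2): 0 ≤ 0.33, so result = 1
((~p1 -> p2) -> p4): 1 > 0.88, so result = 0.88
(p1 -> p1): 0.57 ≤ 0.57, so result = 1
(p1 /\ (p1 -> p1)) = min(0.57, 1) = 0.57
(p2 -> (p1 /\ (p1 -> p1))): 0.33 ≤ 0.57, so result = 1
(p3 -> (p2 -> (p1 /\ (p1 -> p1)))): 0.59 ≤ 1, so result = 1
(((~p1 -> p2) -> p4) -> (p3 -> (p2 -> (p1 /\ (p1 -> p1))))): 0.88 ≤ 1, so result = 1
(p4 /\ p3) = min(0.88, 0.59) = 0.59
(p2 \/ p4) = max(0.33, 0.88) = 0.88
((p4 /\ p3) \/ (p2 \/ p4)) = max(0.59, 0.88) = 0.88
(((p4 /\ p3) \/ (p2 \/ p4)) /\ p1) = min(0.88, 0.57) = 0.57
((((~p1 -> p2) -> p4) -> (p3 -> (p2 -> (p1 /\ (p1 -> p1))))) -> (((p4 /\ p3) \/ (p2 \/ p4)) /\ p1)): 1 > 0.57, so result = 0.57
(((p4 /\ p3) \/ (p4 -> p3)) -> ((((~p1 -> p2) -> p4) -> (p3 -> (p2 -> (p1 /\ (p1 -> p1))))) -> (((p4 /\ p3) \/ (p2 \/ p4)) /\ p1))): 0.59 > 0.57, so result = 0.57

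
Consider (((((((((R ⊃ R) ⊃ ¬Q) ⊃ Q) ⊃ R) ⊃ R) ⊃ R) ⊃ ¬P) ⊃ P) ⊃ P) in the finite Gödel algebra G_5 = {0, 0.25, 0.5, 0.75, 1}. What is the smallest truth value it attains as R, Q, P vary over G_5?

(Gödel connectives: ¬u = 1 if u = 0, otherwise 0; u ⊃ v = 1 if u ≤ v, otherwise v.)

0.25

The minimum is attained at R = 0, Q = 0, P = 0.25:
  (R ⊃ R): 0 ≤ 0, so result = 1
  ¬Q: Gödel ¬ of 0 = 1 (operand is 0)
  ((R ⊃ R) ⊃ ¬Q): 1 ≤ 1, so result = 1
  (((R ⊃ R) ⊃ ¬Q) ⊃ Q): 1 > 0, so result = 0
  ((((R ⊃ R) ⊃ ¬Q) ⊃ Q) ⊃ R): 0 ≤ 0, so result = 1
  (((((R ⊃ R) ⊃ ¬Q) ⊃ Q) ⊃ R) ⊃ R): 1 > 0, so result = 0
  ((((((R ⊃ R) ⊃ ¬Q) ⊃ Q) ⊃ R) ⊃ R) ⊃ R): 0 ≤ 0, so result = 1
  ¬P: Gödel ¬ of 0.25 = 0 (operand ≠ 0)
  (((((((R ⊃ R) ⊃ ¬Q) ⊃ Q) ⊃ R) ⊃ R) ⊃ R) ⊃ ¬P): 1 > 0, so result = 0
  ((((((((R ⊃ R) ⊃ ¬Q) ⊃ Q) ⊃ R) ⊃ R) ⊃ R) ⊃ ¬P) ⊃ P): 0 ≤ 0.25, so result = 1
  (((((((((R ⊃ R) ⊃ ¬Q) ⊃ Q) ⊃ R) ⊃ R) ⊃ R) ⊃ ¬P) ⊃ P) ⊃ P): 1 > 0.25, so result = 0.25
Checking all 125 assignments confirms none give a value below 0.25.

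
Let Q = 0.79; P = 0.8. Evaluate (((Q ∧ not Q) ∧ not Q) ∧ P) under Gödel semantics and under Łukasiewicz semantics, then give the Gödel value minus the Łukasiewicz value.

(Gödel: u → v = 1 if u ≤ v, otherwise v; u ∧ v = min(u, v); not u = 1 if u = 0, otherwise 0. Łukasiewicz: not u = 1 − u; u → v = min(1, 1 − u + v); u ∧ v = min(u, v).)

Gödel evaluation:
  not Q: Gödel ¬ of 0.79 = 0 (operand ≠ 0)
  (Q ∧ not Q) = min(0.79, 0) = 0
  not Q: Gödel ¬ of 0.79 = 0 (operand ≠ 0)
  ((Q ∧ not Q) ∧ not Q) = min(0, 0) = 0
  (((Q ∧ not Q) ∧ not Q) ∧ P) = min(0, 0.8) = 0
  Gödel value = 0
Łukasiewicz evaluation:
  not Q: Łukasiewicz ¬ gives 1 − 0.79 = 0.21
  (Q ∧ not Q) = min(0.79, 0.21) = 0.21
  not Q: Łukasiewicz ¬ gives 1 − 0.79 = 0.21
  ((Q ∧ not Q) ∧ not Q) = min(0.21, 0.21) = 0.21
  (((Q ∧ not Q) ∧ not Q) ∧ P) = min(0.21, 0.8) = 0.21
  Łukasiewicz value = 0.21
Difference: 0 − 0.21 = -0.21

-0.21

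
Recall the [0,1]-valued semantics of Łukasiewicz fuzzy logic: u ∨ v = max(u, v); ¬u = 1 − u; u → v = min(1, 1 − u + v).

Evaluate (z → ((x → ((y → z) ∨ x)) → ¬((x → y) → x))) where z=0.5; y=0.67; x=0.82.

(y → z): min(1, 1 − 0.67 + 0.5) = 0.83
((y → z) ∨ x) = max(0.83, 0.82) = 0.83
(x → ((y → z) ∨ x)): min(1, 1 − 0.82 + 0.83) = 1
(x → y): min(1, 1 − 0.82 + 0.67) = 0.85
((x → y) → x): min(1, 1 − 0.85 + 0.82) = 0.97
¬((x → y) → x): Łukasiewicz ¬ gives 1 − 0.97 = 0.03
((x → ((y → z) ∨ x)) → ¬((x → y) → x)): min(1, 1 − 1 + 0.03) = 0.03
(z → ((x → ((y → z) ∨ x)) → ¬((x → y) → x))): min(1, 1 − 0.5 + 0.03) = 0.53

0.53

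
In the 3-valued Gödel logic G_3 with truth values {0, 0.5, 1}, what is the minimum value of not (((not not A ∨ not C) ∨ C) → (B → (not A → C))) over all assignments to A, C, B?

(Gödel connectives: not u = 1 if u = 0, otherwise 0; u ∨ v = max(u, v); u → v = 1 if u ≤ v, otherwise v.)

The minimum is attained at A = 0, C = 0, B = 0:
  not A: Gödel ¬ of 0 = 1 (operand is 0)
  not not A: Gödel ¬ of 1 = 0 (operand ≠ 0)
  not C: Gödel ¬ of 0 = 1 (operand is 0)
  (not not A ∨ not C) = max(0, 1) = 1
  ((not not A ∨ not C) ∨ C) = max(1, 0) = 1
  not A: Gödel ¬ of 0 = 1 (operand is 0)
  (not A → C): 1 > 0, so result = 0
  (B → (not A → C)): 0 ≤ 0, so result = 1
  (((not not A ∨ not C) ∨ C) → (B → (not A → C))): 1 ≤ 1, so result = 1
  not (((not not A ∨ not C) ∨ C) → (B → (not A → C))): Gödel ¬ of 1 = 0 (operand ≠ 0)
Checking all 27 assignments confirms none give a value below 0.00.

0.00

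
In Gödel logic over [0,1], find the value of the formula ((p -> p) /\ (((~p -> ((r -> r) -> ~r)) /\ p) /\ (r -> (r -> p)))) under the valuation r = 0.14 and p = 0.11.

0.11

(p -> p): 0.11 ≤ 0.11, so result = 1
~p: Gödel ¬ of 0.11 = 0 (operand ≠ 0)
(r -> r): 0.14 ≤ 0.14, so result = 1
~r: Gödel ¬ of 0.14 = 0 (operand ≠ 0)
((r -> r) -> ~r): 1 > 0, so result = 0
(~p -> ((r -> r) -> ~r)): 0 ≤ 0, so result = 1
((~p -> ((r -> r) -> ~r)) /\ p) = min(1, 0.11) = 0.11
(r -> p): 0.14 > 0.11, so result = 0.11
(r -> (r -> p)): 0.14 > 0.11, so result = 0.11
(((~p -> ((r -> r) -> ~r)) /\ p) /\ (r -> (r -> p))) = min(0.11, 0.11) = 0.11
((p -> p) /\ (((~p -> ((r -> r) -> ~r)) /\ p) /\ (r -> (r -> p)))) = min(1, 0.11) = 0.11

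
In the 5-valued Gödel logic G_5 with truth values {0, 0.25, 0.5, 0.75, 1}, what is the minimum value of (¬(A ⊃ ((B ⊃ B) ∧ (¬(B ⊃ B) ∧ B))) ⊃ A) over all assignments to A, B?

The minimum is attained at A = 0.25, B = 0:
  (B ⊃ B): 0 ≤ 0, so result = 1
  (B ⊃ B): 0 ≤ 0, so result = 1
  ¬(B ⊃ B): Gödel ¬ of 1 = 0 (operand ≠ 0)
  (¬(B ⊃ B) ∧ B) = min(0, 0) = 0
  ((B ⊃ B) ∧ (¬(B ⊃ B) ∧ B)) = min(1, 0) = 0
  (A ⊃ ((B ⊃ B) ∧ (¬(B ⊃ B) ∧ B))): 0.25 > 0, so result = 0
  ¬(A ⊃ ((B ⊃ B) ∧ (¬(B ⊃ B) ∧ B))): Gödel ¬ of 0 = 1 (operand is 0)
  (¬(A ⊃ ((B ⊃ B) ∧ (¬(B ⊃ B) ∧ B))) ⊃ A): 1 > 0.25, so result = 0.25
Checking all 25 assignments confirms none give a value below 0.25.

0.25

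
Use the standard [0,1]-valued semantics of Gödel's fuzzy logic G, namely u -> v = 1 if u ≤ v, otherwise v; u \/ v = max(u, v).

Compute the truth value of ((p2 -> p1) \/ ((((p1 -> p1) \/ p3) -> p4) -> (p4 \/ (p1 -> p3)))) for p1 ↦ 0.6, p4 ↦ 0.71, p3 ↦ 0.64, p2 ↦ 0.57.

(p2 -> p1): 0.57 ≤ 0.6, so result = 1
(p1 -> p1): 0.6 ≤ 0.6, so result = 1
((p1 -> p1) \/ p3) = max(1, 0.64) = 1
(((p1 -> p1) \/ p3) -> p4): 1 > 0.71, so result = 0.71
(p1 -> p3): 0.6 ≤ 0.64, so result = 1
(p4 \/ (p1 -> p3)) = max(0.71, 1) = 1
((((p1 -> p1) \/ p3) -> p4) -> (p4 \/ (p1 -> p3))): 0.71 ≤ 1, so result = 1
((p2 -> p1) \/ ((((p1 -> p1) \/ p3) -> p4) -> (p4 \/ (p1 -> p3)))) = max(1, 1) = 1

1.00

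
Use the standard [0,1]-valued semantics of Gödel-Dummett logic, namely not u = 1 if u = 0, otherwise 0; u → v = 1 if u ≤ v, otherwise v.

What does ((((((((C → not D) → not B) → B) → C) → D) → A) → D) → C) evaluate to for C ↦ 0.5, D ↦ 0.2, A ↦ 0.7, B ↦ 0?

1.00

not D: Gödel ¬ of 0.2 = 0 (operand ≠ 0)
(C → not D): 0.5 > 0, so result = 0
not B: Gödel ¬ of 0 = 1 (operand is 0)
((C → not D) → not B): 0 ≤ 1, so result = 1
(((C → not D) → not B) → B): 1 > 0, so result = 0
((((C → not D) → not B) → B) → C): 0 ≤ 0.5, so result = 1
(((((C → not D) → not B) → B) → C) → D): 1 > 0.2, so result = 0.2
((((((C → not D) → not B) → B) → C) → D) → A): 0.2 ≤ 0.7, so result = 1
(((((((C → not D) → not B) → B) → C) → D) → A) → D): 1 > 0.2, so result = 0.2
((((((((C → not D) → not B) → B) → C) → D) → A) → D) → C): 0.2 ≤ 0.5, so result = 1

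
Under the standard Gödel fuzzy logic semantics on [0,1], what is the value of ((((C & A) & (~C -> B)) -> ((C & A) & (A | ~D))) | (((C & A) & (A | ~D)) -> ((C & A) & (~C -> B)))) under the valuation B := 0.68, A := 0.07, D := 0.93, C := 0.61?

(C & A) = min(0.61, 0.07) = 0.07
~C: Gödel ¬ of 0.61 = 0 (operand ≠ 0)
(~C -> B): 0 ≤ 0.68, so result = 1
((C & A) & (~C -> B)) = min(0.07, 1) = 0.07
(C & A) = min(0.61, 0.07) = 0.07
~D: Gödel ¬ of 0.93 = 0 (operand ≠ 0)
(A | ~D) = max(0.07, 0) = 0.07
((C & A) & (A | ~D)) = min(0.07, 0.07) = 0.07
(((C & A) & (~C -> B)) -> ((C & A) & (A | ~D))): 0.07 ≤ 0.07, so result = 1
(C & A) = min(0.61, 0.07) = 0.07
~D: Gödel ¬ of 0.93 = 0 (operand ≠ 0)
(A | ~D) = max(0.07, 0) = 0.07
((C & A) & (A | ~D)) = min(0.07, 0.07) = 0.07
(C & A) = min(0.61, 0.07) = 0.07
~C: Gödel ¬ of 0.61 = 0 (operand ≠ 0)
(~C -> B): 0 ≤ 0.68, so result = 1
((C & A) & (~C -> B)) = min(0.07, 1) = 0.07
(((C & A) & (A | ~D)) -> ((C & A) & (~C -> B))): 0.07 ≤ 0.07, so result = 1
((((C & A) & (~C -> B)) -> ((C & A) & (A | ~D))) | (((C & A) & (A | ~D)) -> ((C & A) & (~C -> B)))) = max(1, 1) = 1

1.00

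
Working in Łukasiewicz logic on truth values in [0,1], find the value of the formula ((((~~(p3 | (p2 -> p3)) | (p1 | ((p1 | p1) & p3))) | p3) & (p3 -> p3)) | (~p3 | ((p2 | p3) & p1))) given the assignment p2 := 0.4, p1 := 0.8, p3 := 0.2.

(p2 -> p3): min(1, 1 − 0.4 + 0.2) = 0.8
(p3 | (p2 -> p3)) = max(0.2, 0.8) = 0.8
~(p3 | (p2 -> p3)): Łukasiewicz ¬ gives 1 − 0.8 = 0.2
~~(p3 | (p2 -> p3)): Łukasiewicz ¬ gives 1 − 0.2 = 0.8
(p1 | p1) = max(0.8, 0.8) = 0.8
((p1 | p1) & p3) = min(0.8, 0.2) = 0.2
(p1 | ((p1 | p1) & p3)) = max(0.8, 0.2) = 0.8
(~~(p3 | (p2 -> p3)) | (p1 | ((p1 | p1) & p3))) = max(0.8, 0.8) = 0.8
((~~(p3 | (p2 -> p3)) | (p1 | ((p1 | p1) & p3))) | p3) = max(0.8, 0.2) = 0.8
(p3 -> p3): min(1, 1 − 0.2 + 0.2) = 1
(((~~(p3 | (p2 -> p3)) | (p1 | ((p1 | p1) & p3))) | p3) & (p3 -> p3)) = min(0.8, 1) = 0.8
~p3: Łukasiewicz ¬ gives 1 − 0.2 = 0.8
(p2 | p3) = max(0.4, 0.2) = 0.4
((p2 | p3) & p1) = min(0.4, 0.8) = 0.4
(~p3 | ((p2 | p3) & p1)) = max(0.8, 0.4) = 0.8
((((~~(p3 | (p2 -> p3)) | (p1 | ((p1 | p1) & p3))) | p3) & (p3 -> p3)) | (~p3 | ((p2 | p3) & p1))) = max(0.8, 0.8) = 0.8

0.80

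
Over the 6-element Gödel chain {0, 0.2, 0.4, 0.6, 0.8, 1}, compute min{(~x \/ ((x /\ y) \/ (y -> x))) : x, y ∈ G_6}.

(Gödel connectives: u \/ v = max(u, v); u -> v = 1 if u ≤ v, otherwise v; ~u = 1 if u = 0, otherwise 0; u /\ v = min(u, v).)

The minimum is attained at x = 0.2, y = 0.4:
  ~x: Gödel ¬ of 0.2 = 0 (operand ≠ 0)
  (x /\ y) = min(0.2, 0.4) = 0.2
  (y -> x): 0.4 > 0.2, so result = 0.2
  ((x /\ y) \/ (y -> x)) = max(0.2, 0.2) = 0.2
  (~x \/ ((x /\ y) \/ (y -> x))) = max(0, 0.2) = 0.2
Checking all 36 assignments confirms none give a value below 0.20.

0.20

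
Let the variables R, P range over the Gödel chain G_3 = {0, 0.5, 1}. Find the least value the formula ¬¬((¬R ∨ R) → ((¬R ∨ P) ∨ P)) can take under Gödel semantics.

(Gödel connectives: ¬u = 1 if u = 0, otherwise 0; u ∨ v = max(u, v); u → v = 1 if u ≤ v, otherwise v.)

The minimum is attained at R = 0.5, P = 0:
  ¬R: Gödel ¬ of 0.5 = 0 (operand ≠ 0)
  (¬R ∨ R) = max(0, 0.5) = 0.5
  ¬R: Gödel ¬ of 0.5 = 0 (operand ≠ 0)
  (¬R ∨ P) = max(0, 0) = 0
  ((¬R ∨ P) ∨ P) = max(0, 0) = 0
  ((¬R ∨ R) → ((¬R ∨ P) ∨ P)): 0.5 > 0, so result = 0
  ¬((¬R ∨ R) → ((¬R ∨ P) ∨ P)): Gödel ¬ of 0 = 1 (operand is 0)
  ¬¬((¬R ∨ R) → ((¬R ∨ P) ∨ P)): Gödel ¬ of 1 = 0 (operand ≠ 0)
Checking all 9 assignments confirms none give a value below 0.00.

0.00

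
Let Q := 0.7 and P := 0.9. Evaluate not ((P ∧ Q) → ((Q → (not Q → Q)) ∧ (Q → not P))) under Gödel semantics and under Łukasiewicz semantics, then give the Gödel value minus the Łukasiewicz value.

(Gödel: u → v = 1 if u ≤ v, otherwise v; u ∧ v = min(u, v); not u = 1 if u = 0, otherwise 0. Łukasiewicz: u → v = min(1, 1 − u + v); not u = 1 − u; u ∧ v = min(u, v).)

Gödel evaluation:
  (P ∧ Q) = min(0.9, 0.7) = 0.7
  not Q: Gödel ¬ of 0.7 = 0 (operand ≠ 0)
  (not Q → Q): 0 ≤ 0.7, so result = 1
  (Q → (not Q → Q)): 0.7 ≤ 1, so result = 1
  not P: Gödel ¬ of 0.9 = 0 (operand ≠ 0)
  (Q → not P): 0.7 > 0, so result = 0
  ((Q → (not Q → Q)) ∧ (Q → not P)) = min(1, 0) = 0
  ((P ∧ Q) → ((Q → (not Q → Q)) ∧ (Q → not P))): 0.7 > 0, so result = 0
  not ((P ∧ Q) → ((Q → (not Q → Q)) ∧ (Q → not P))): Gödel ¬ of 0 = 1 (operand is 0)
  Gödel value = 1
Łukasiewicz evaluation:
  (P ∧ Q) = min(0.9, 0.7) = 0.7
  not Q: Łukasiewicz ¬ gives 1 − 0.7 = 0.3
  (not Q → Q): min(1, 1 − 0.3 + 0.7) = 1
  (Q → (not Q → Q)): min(1, 1 − 0.7 + 1) = 1
  not P: Łukasiewicz ¬ gives 1 − 0.9 = 0.1
  (Q → not P): min(1, 1 − 0.7 + 0.1) = 0.4
  ((Q → (not Q → Q)) ∧ (Q → not P)) = min(1, 0.4) = 0.4
  ((P ∧ Q) → ((Q → (not Q → Q)) ∧ (Q → not P))): min(1, 1 − 0.7 + 0.4) = 0.7
  not ((P ∧ Q) → ((Q → (not Q → Q)) ∧ (Q → not P))): Łukasiewicz ¬ gives 1 − 0.7 = 0.3
  Łukasiewicz value = 0.3
Difference: 1 − 0.3 = 0.70

0.70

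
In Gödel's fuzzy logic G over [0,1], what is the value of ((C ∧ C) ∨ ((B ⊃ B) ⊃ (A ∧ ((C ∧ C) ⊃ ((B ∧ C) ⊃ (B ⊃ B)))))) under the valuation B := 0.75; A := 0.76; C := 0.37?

0.76

(C ∧ C) = min(0.37, 0.37) = 0.37
(B ⊃ B): 0.75 ≤ 0.75, so result = 1
(C ∧ C) = min(0.37, 0.37) = 0.37
(B ∧ C) = min(0.75, 0.37) = 0.37
(B ⊃ B): 0.75 ≤ 0.75, so result = 1
((B ∧ C) ⊃ (B ⊃ B)): 0.37 ≤ 1, so result = 1
((C ∧ C) ⊃ ((B ∧ C) ⊃ (B ⊃ B))): 0.37 ≤ 1, so result = 1
(A ∧ ((C ∧ C) ⊃ ((B ∧ C) ⊃ (B ⊃ B)))) = min(0.76, 1) = 0.76
((B ⊃ B) ⊃ (A ∧ ((C ∧ C) ⊃ ((B ∧ C) ⊃ (B ⊃ B))))): 1 > 0.76, so result = 0.76
((C ∧ C) ∨ ((B ⊃ B) ⊃ (A ∧ ((C ∧ C) ⊃ ((B ∧ C) ⊃ (B ⊃ B)))))) = max(0.37, 0.76) = 0.76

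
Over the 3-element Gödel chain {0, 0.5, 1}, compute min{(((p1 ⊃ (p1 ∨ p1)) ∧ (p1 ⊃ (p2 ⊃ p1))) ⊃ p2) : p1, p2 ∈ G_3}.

0.00

The minimum is attained at p1 = 0, p2 = 0:
  (p1 ∨ p1) = max(0, 0) = 0
  (p1 ⊃ (p1 ∨ p1)): 0 ≤ 0, so result = 1
  (p2 ⊃ p1): 0 ≤ 0, so result = 1
  (p1 ⊃ (p2 ⊃ p1)): 0 ≤ 1, so result = 1
  ((p1 ⊃ (p1 ∨ p1)) ∧ (p1 ⊃ (p2 ⊃ p1))) = min(1, 1) = 1
  (((p1 ⊃ (p1 ∨ p1)) ∧ (p1 ⊃ (p2 ⊃ p1))) ⊃ p2): 1 > 0, so result = 0
Checking all 9 assignments confirms none give a value below 0.00.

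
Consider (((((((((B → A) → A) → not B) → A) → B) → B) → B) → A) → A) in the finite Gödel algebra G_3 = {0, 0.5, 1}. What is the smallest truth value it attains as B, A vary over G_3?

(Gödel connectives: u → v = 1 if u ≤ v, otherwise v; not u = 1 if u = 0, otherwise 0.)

The minimum is attained at B = 0, A = 0.5:
  (B → A): 0 ≤ 0.5, so result = 1
  ((B → A) → A): 1 > 0.5, so result = 0.5
  not B: Gödel ¬ of 0 = 1 (operand is 0)
  (((B → A) → A) → not B): 0.5 ≤ 1, so result = 1
  ((((B → A) → A) → not B) → A): 1 > 0.5, so result = 0.5
  (((((B → A) → A) → not B) → A) → B): 0.5 > 0, so result = 0
  ((((((B → A) → A) → not B) → A) → B) → B): 0 ≤ 0, so result = 1
  (((((((B → A) → A) → not B) → A) → B) → B) → B): 1 > 0, so result = 0
  ((((((((B → A) → A) → not B) → A) → B) → B) → B) → A): 0 ≤ 0.5, so result = 1
  (((((((((B → A) → A) → not B) → A) → B) → B) → B) → A) → A): 1 > 0.5, so result = 0.5
Checking all 9 assignments confirms none give a value below 0.50.

0.50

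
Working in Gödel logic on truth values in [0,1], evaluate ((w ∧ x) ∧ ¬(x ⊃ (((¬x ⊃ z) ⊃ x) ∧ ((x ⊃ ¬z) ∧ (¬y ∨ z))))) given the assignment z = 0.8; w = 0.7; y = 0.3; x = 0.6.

0.60

(w ∧ x) = min(0.7, 0.6) = 0.6
¬x: Gödel ¬ of 0.6 = 0 (operand ≠ 0)
(¬x ⊃ z): 0 ≤ 0.8, so result = 1
((¬x ⊃ z) ⊃ x): 1 > 0.6, so result = 0.6
¬z: Gödel ¬ of 0.8 = 0 (operand ≠ 0)
(x ⊃ ¬z): 0.6 > 0, so result = 0
¬y: Gödel ¬ of 0.3 = 0 (operand ≠ 0)
(¬y ∨ z) = max(0, 0.8) = 0.8
((x ⊃ ¬z) ∧ (¬y ∨ z)) = min(0, 0.8) = 0
(((¬x ⊃ z) ⊃ x) ∧ ((x ⊃ ¬z) ∧ (¬y ∨ z))) = min(0.6, 0) = 0
(x ⊃ (((¬x ⊃ z) ⊃ x) ∧ ((x ⊃ ¬z) ∧ (¬y ∨ z)))): 0.6 > 0, so result = 0
¬(x ⊃ (((¬x ⊃ z) ⊃ x) ∧ ((x ⊃ ¬z) ∧ (¬y ∨ z)))): Gödel ¬ of 0 = 1 (operand is 0)
((w ∧ x) ∧ ¬(x ⊃ (((¬x ⊃ z) ⊃ x) ∧ ((x ⊃ ¬z) ∧ (¬y ∨ z))))) = min(0.6, 1) = 0.6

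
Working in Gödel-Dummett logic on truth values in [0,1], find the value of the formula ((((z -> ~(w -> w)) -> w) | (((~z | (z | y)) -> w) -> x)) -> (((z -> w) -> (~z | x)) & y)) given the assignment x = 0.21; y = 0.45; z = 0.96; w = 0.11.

(w -> w): 0.11 ≤ 0.11, so result = 1
~(w -> w): Gödel ¬ of 1 = 0 (operand ≠ 0)
(z -> ~(w -> w)): 0.96 > 0, so result = 0
((z -> ~(w -> w)) -> w): 0 ≤ 0.11, so result = 1
~z: Gödel ¬ of 0.96 = 0 (operand ≠ 0)
(z | y) = max(0.96, 0.45) = 0.96
(~z | (z | y)) = max(0, 0.96) = 0.96
((~z | (z | y)) -> w): 0.96 > 0.11, so result = 0.11
(((~z | (z | y)) -> w) -> x): 0.11 ≤ 0.21, so result = 1
(((z -> ~(w -> w)) -> w) | (((~z | (z | y)) -> w) -> x)) = max(1, 1) = 1
(z -> w): 0.96 > 0.11, so result = 0.11
~z: Gödel ¬ of 0.96 = 0 (operand ≠ 0)
(~z | x) = max(0, 0.21) = 0.21
((z -> w) -> (~z | x)): 0.11 ≤ 0.21, so result = 1
(((z -> w) -> (~z | x)) & y) = min(1, 0.45) = 0.45
((((z -> ~(w -> w)) -> w) | (((~z | (z | y)) -> w) -> x)) -> (((z -> w) -> (~z | x)) & y)): 1 > 0.45, so result = 0.45

0.45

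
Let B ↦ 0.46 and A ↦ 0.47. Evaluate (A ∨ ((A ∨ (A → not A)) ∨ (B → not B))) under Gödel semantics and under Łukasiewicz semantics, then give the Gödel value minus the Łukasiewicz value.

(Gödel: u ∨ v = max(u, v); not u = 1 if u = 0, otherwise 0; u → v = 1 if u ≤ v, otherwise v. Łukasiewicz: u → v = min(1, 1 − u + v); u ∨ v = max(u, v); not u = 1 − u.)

-0.53

Gödel evaluation:
  not A: Gödel ¬ of 0.47 = 0 (operand ≠ 0)
  (A → not A): 0.47 > 0, so result = 0
  (A ∨ (A → not A)) = max(0.47, 0) = 0.47
  not B: Gödel ¬ of 0.46 = 0 (operand ≠ 0)
  (B → not B): 0.46 > 0, so result = 0
  ((A ∨ (A → not A)) ∨ (B → not B)) = max(0.47, 0) = 0.47
  (A ∨ ((A ∨ (A → not A)) ∨ (B → not B))) = max(0.47, 0.47) = 0.47
  Gödel value = 0.47
Łukasiewicz evaluation:
  not A: Łukasiewicz ¬ gives 1 − 0.47 = 0.53
  (A → not A): min(1, 1 − 0.47 + 0.53) = 1
  (A ∨ (A → not A)) = max(0.47, 1) = 1
  not B: Łukasiewicz ¬ gives 1 − 0.46 = 0.54
  (B → not B): min(1, 1 − 0.46 + 0.54) = 1
  ((A ∨ (A → not A)) ∨ (B → not B)) = max(1, 1) = 1
  (A ∨ ((A ∨ (A → not A)) ∨ (B → not B))) = max(0.47, 1) = 1
  Łukasiewicz value = 1
Difference: 0.47 − 1 = -0.53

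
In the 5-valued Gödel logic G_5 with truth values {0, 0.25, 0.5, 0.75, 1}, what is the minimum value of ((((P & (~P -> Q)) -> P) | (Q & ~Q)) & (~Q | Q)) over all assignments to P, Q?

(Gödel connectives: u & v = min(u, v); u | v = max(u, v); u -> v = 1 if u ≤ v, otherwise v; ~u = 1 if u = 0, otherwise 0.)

The minimum is attained at P = 0, Q = 0.25:
  ~P: Gödel ¬ of 0 = 1 (operand is 0)
  (~P -> Q): 1 > 0.25, so result = 0.25
  (P & (~P -> Q)) = min(0, 0.25) = 0
  ((P & (~P -> Q)) -> P): 0 ≤ 0, so result = 1
  ~Q: Gödel ¬ of 0.25 = 0 (operand ≠ 0)
  (Q & ~Q) = min(0.25, 0) = 0
  (((P & (~P -> Q)) -> P) | (Q & ~Q)) = max(1, 0) = 1
  ~Q: Gödel ¬ of 0.25 = 0 (operand ≠ 0)
  (~Q | Q) = max(0, 0.25) = 0.25
  ((((P & (~P -> Q)) -> P) | (Q & ~Q)) & (~Q | Q)) = min(1, 0.25) = 0.25
Checking all 25 assignments confirms none give a value below 0.25.

0.25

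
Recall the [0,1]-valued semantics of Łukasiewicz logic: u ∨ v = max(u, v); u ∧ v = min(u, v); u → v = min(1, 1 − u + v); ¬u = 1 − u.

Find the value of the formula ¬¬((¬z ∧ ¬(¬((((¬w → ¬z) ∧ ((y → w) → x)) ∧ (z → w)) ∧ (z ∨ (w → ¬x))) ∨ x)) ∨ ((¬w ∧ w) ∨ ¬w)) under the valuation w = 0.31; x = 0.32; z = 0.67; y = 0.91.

0.69

¬z: Łukasiewicz ¬ gives 1 − 0.67 = 0.33
¬w: Łukasiewicz ¬ gives 1 − 0.31 = 0.69
¬z: Łukasiewicz ¬ gives 1 − 0.67 = 0.33
(¬w → ¬z): min(1, 1 − 0.69 + 0.33) = 0.64
(y → w): min(1, 1 − 0.91 + 0.31) = 0.4
((y → w) → x): min(1, 1 − 0.4 + 0.32) = 0.92
((¬w → ¬z) ∧ ((y → w) → x)) = min(0.64, 0.92) = 0.64
(z → w): min(1, 1 − 0.67 + 0.31) = 0.64
(((¬w → ¬z) ∧ ((y → w) → x)) ∧ (z → w)) = min(0.64, 0.64) = 0.64
¬x: Łukasiewicz ¬ gives 1 − 0.32 = 0.68
(w → ¬x): min(1, 1 − 0.31 + 0.68) = 1
(z ∨ (w → ¬x)) = max(0.67, 1) = 1
((((¬w → ¬z) ∧ ((y → w) → x)) ∧ (z → w)) ∧ (z ∨ (w → ¬x))) = min(0.64, 1) = 0.64
¬((((¬w → ¬z) ∧ ((y → w) → x)) ∧ (z → w)) ∧ (z ∨ (w → ¬x))): Łukasiewicz ¬ gives 1 − 0.64 = 0.36
(¬((((¬w → ¬z) ∧ ((y → w) → x)) ∧ (z → w)) ∧ (z ∨ (w → ¬x))) ∨ x) = max(0.36, 0.32) = 0.36
¬(¬((((¬w → ¬z) ∧ ((y → w) → x)) ∧ (z → w)) ∧ (z ∨ (w → ¬x))) ∨ x): Łukasiewicz ¬ gives 1 − 0.36 = 0.64
(¬z ∧ ¬(¬((((¬w → ¬z) ∧ ((y → w) → x)) ∧ (z → w)) ∧ (z ∨ (w → ¬x))) ∨ x)) = min(0.33, 0.64) = 0.33
¬w: Łukasiewicz ¬ gives 1 − 0.31 = 0.69
(¬w ∧ w) = min(0.69, 0.31) = 0.31
¬w: Łukasiewicz ¬ gives 1 − 0.31 = 0.69
((¬w ∧ w) ∨ ¬w) = max(0.31, 0.69) = 0.69
((¬z ∧ ¬(¬((((¬w → ¬z) ∧ ((y → w) → x)) ∧ (z → w)) ∧ (z ∨ (w → ¬x))) ∨ x)) ∨ ((¬w ∧ w) ∨ ¬w)) = max(0.33, 0.69) = 0.69
¬((¬z ∧ ¬(¬((((¬w → ¬z) ∧ ((y → w) → x)) ∧ (z → w)) ∧ (z ∨ (w → ¬x))) ∨ x)) ∨ ((¬w ∧ w) ∨ ¬w)): Łukasiewicz ¬ gives 1 − 0.69 = 0.31
¬¬((¬z ∧ ¬(¬((((¬w → ¬z) ∧ ((y → w) → x)) ∧ (z → w)) ∧ (z ∨ (w → ¬x))) ∨ x)) ∨ ((¬w ∧ w) ∨ ¬w)): Łukasiewicz ¬ gives 1 − 0.31 = 0.69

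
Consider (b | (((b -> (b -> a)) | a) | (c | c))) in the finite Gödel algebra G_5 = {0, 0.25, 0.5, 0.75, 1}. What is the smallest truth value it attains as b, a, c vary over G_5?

0.25

The minimum is attained at b = 0.25, a = 0, c = 0:
  (b -> a): 0.25 > 0, so result = 0
  (b -> (b -> a)): 0.25 > 0, so result = 0
  ((b -> (b -> a)) | a) = max(0, 0) = 0
  (c | c) = max(0, 0) = 0
  (((b -> (b -> a)) | a) | (c | c)) = max(0, 0) = 0
  (b | (((b -> (b -> a)) | a) | (c | c))) = max(0.25, 0) = 0.25
Checking all 125 assignments confirms none give a value below 0.25.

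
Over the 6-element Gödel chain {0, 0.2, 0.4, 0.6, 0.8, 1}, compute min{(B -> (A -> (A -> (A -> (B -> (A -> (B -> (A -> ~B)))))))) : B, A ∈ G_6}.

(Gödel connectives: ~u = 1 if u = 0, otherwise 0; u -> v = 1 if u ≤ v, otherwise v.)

0.00

The minimum is attained at B = 0.2, A = 0.2:
  ~B: Gödel ¬ of 0.2 = 0 (operand ≠ 0)
  (A -> ~B): 0.2 > 0, so result = 0
  (B -> (A -> ~B)): 0.2 > 0, so result = 0
  (A -> (B -> (A -> ~B))): 0.2 > 0, so result = 0
  (B -> (A -> (B -> (A -> ~B)))): 0.2 > 0, so result = 0
  (A -> (B -> (A -> (B -> (A -> ~B))))): 0.2 > 0, so result = 0
  (A -> (A -> (B -> (A -> (B -> (A -> ~B)))))): 0.2 > 0, so result = 0
  (A -> (A -> (A -> (B -> (A -> (B -> (A -> ~B))))))): 0.2 > 0, so result = 0
  (B -> (A -> (A -> (A -> (B -> (A -> (B -> (A -> ~B)))))))): 0.2 > 0, so result = 0
Checking all 36 assignments confirms none give a value below 0.00.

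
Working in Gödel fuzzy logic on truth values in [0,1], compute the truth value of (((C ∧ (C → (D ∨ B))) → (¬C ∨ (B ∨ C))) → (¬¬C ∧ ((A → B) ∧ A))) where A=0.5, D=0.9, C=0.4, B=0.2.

0.20

(D ∨ B) = max(0.9, 0.2) = 0.9
(C → (D ∨ B)): 0.4 ≤ 0.9, so result = 1
(C ∧ (C → (D ∨ B))) = min(0.4, 1) = 0.4
¬C: Gödel ¬ of 0.4 = 0 (operand ≠ 0)
(B ∨ C) = max(0.2, 0.4) = 0.4
(¬C ∨ (B ∨ C)) = max(0, 0.4) = 0.4
((C ∧ (C → (D ∨ B))) → (¬C ∨ (B ∨ C))): 0.4 ≤ 0.4, so result = 1
¬C: Gödel ¬ of 0.4 = 0 (operand ≠ 0)
¬¬C: Gödel ¬ of 0 = 1 (operand is 0)
(A → B): 0.5 > 0.2, so result = 0.2
((A → B) ∧ A) = min(0.2, 0.5) = 0.2
(¬¬C ∧ ((A → B) ∧ A)) = min(1, 0.2) = 0.2
(((C ∧ (C → (D ∨ B))) → (¬C ∨ (B ∨ C))) → (¬¬C ∧ ((A → B) ∧ A))): 1 > 0.2, so result = 0.2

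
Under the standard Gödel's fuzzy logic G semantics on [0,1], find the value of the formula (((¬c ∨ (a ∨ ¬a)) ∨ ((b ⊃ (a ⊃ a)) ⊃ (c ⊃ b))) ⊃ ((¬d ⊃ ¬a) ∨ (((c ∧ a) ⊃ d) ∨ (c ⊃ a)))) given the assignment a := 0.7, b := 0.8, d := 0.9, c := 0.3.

1.00

¬c: Gödel ¬ of 0.3 = 0 (operand ≠ 0)
¬a: Gödel ¬ of 0.7 = 0 (operand ≠ 0)
(a ∨ ¬a) = max(0.7, 0) = 0.7
(¬c ∨ (a ∨ ¬a)) = max(0, 0.7) = 0.7
(a ⊃ a): 0.7 ≤ 0.7, so result = 1
(b ⊃ (a ⊃ a)): 0.8 ≤ 1, so result = 1
(c ⊃ b): 0.3 ≤ 0.8, so result = 1
((b ⊃ (a ⊃ a)) ⊃ (c ⊃ b)): 1 ≤ 1, so result = 1
((¬c ∨ (a ∨ ¬a)) ∨ ((b ⊃ (a ⊃ a)) ⊃ (c ⊃ b))) = max(0.7, 1) = 1
¬d: Gödel ¬ of 0.9 = 0 (operand ≠ 0)
¬a: Gödel ¬ of 0.7 = 0 (operand ≠ 0)
(¬d ⊃ ¬a): 0 ≤ 0, so result = 1
(c ∧ a) = min(0.3, 0.7) = 0.3
((c ∧ a) ⊃ d): 0.3 ≤ 0.9, so result = 1
(c ⊃ a): 0.3 ≤ 0.7, so result = 1
(((c ∧ a) ⊃ d) ∨ (c ⊃ a)) = max(1, 1) = 1
((¬d ⊃ ¬a) ∨ (((c ∧ a) ⊃ d) ∨ (c ⊃ a))) = max(1, 1) = 1
(((¬c ∨ (a ∨ ¬a)) ∨ ((b ⊃ (a ⊃ a)) ⊃ (c ⊃ b))) ⊃ ((¬d ⊃ ¬a) ∨ (((c ∧ a) ⊃ d) ∨ (c ⊃ a)))): 1 ≤ 1, so result = 1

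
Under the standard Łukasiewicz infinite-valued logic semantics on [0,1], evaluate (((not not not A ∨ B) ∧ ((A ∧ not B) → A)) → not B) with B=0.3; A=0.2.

0.90

not A: Łukasiewicz ¬ gives 1 − 0.2 = 0.8
not not A: Łukasiewicz ¬ gives 1 − 0.8 = 0.2
not not not A: Łukasiewicz ¬ gives 1 − 0.2 = 0.8
(not not not A ∨ B) = max(0.8, 0.3) = 0.8
not B: Łukasiewicz ¬ gives 1 − 0.3 = 0.7
(A ∧ not B) = min(0.2, 0.7) = 0.2
((A ∧ not B) → A): min(1, 1 − 0.2 + 0.2) = 1
((not not not A ∨ B) ∧ ((A ∧ not B) → A)) = min(0.8, 1) = 0.8
not B: Łukasiewicz ¬ gives 1 − 0.3 = 0.7
(((not not not A ∨ B) ∧ ((A ∧ not B) → A)) → not B): min(1, 1 − 0.8 + 0.7) = 0.9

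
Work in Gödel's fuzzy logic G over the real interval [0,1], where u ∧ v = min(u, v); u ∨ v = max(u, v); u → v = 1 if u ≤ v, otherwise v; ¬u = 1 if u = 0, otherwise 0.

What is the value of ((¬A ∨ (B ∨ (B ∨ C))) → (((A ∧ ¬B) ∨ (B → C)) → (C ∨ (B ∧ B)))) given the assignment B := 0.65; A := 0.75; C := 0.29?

1.00

¬A: Gödel ¬ of 0.75 = 0 (operand ≠ 0)
(B ∨ C) = max(0.65, 0.29) = 0.65
(B ∨ (B ∨ C)) = max(0.65, 0.65) = 0.65
(¬A ∨ (B ∨ (B ∨ C))) = max(0, 0.65) = 0.65
¬B: Gödel ¬ of 0.65 = 0 (operand ≠ 0)
(A ∧ ¬B) = min(0.75, 0) = 0
(B → C): 0.65 > 0.29, so result = 0.29
((A ∧ ¬B) ∨ (B → C)) = max(0, 0.29) = 0.29
(B ∧ B) = min(0.65, 0.65) = 0.65
(C ∨ (B ∧ B)) = max(0.29, 0.65) = 0.65
(((A ∧ ¬B) ∨ (B → C)) → (C ∨ (B ∧ B))): 0.29 ≤ 0.65, so result = 1
((¬A ∨ (B ∨ (B ∨ C))) → (((A ∧ ¬B) ∨ (B → C)) → (C ∨ (B ∧ B)))): 0.65 ≤ 1, so result = 1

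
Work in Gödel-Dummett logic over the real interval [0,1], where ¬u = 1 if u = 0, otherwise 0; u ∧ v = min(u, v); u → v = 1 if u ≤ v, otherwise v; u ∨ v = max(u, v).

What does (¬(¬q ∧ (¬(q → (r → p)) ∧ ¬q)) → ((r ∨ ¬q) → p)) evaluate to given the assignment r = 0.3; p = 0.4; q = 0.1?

¬q: Gödel ¬ of 0.1 = 0 (operand ≠ 0)
(r → p): 0.3 ≤ 0.4, so result = 1
(q → (r → p)): 0.1 ≤ 1, so result = 1
¬(q → (r → p)): Gödel ¬ of 1 = 0 (operand ≠ 0)
¬q: Gödel ¬ of 0.1 = 0 (operand ≠ 0)
(¬(q → (r → p)) ∧ ¬q) = min(0, 0) = 0
(¬q ∧ (¬(q → (r → p)) ∧ ¬q)) = min(0, 0) = 0
¬(¬q ∧ (¬(q → (r → p)) ∧ ¬q)): Gödel ¬ of 0 = 1 (operand is 0)
¬q: Gödel ¬ of 0.1 = 0 (operand ≠ 0)
(r ∨ ¬q) = max(0.3, 0) = 0.3
((r ∨ ¬q) → p): 0.3 ≤ 0.4, so result = 1
(¬(¬q ∧ (¬(q → (r → p)) ∧ ¬q)) → ((r ∨ ¬q) → p)): 1 ≤ 1, so result = 1

1.00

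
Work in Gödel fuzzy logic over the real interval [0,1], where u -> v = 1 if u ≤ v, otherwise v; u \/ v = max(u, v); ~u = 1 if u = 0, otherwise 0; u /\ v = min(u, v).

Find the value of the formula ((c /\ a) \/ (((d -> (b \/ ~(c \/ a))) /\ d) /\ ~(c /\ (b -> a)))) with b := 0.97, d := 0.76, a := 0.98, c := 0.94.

0.94

(c /\ a) = min(0.94, 0.98) = 0.94
(c \/ a) = max(0.94, 0.98) = 0.98
~(c \/ a): Gödel ¬ of 0.98 = 0 (operand ≠ 0)
(b \/ ~(c \/ a)) = max(0.97, 0) = 0.97
(d -> (b \/ ~(c \/ a))): 0.76 ≤ 0.97, so result = 1
((d -> (b \/ ~(c \/ a))) /\ d) = min(1, 0.76) = 0.76
(b -> a): 0.97 ≤ 0.98, so result = 1
(c /\ (b -> a)) = min(0.94, 1) = 0.94
~(c /\ (b -> a)): Gödel ¬ of 0.94 = 0 (operand ≠ 0)
(((d -> (b \/ ~(c \/ a))) /\ d) /\ ~(c /\ (b -> a))) = min(0.76, 0) = 0
((c /\ a) \/ (((d -> (b \/ ~(c \/ a))) /\ d) /\ ~(c /\ (b -> a)))) = max(0.94, 0) = 0.94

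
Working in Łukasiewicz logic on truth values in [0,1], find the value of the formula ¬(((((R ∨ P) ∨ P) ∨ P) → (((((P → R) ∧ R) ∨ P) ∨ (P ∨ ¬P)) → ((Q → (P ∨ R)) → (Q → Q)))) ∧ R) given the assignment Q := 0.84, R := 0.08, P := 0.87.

0.92

(R ∨ P) = max(0.08, 0.87) = 0.87
((R ∨ P) ∨ P) = max(0.87, 0.87) = 0.87
(((R ∨ P) ∨ P) ∨ P) = max(0.87, 0.87) = 0.87
(P → R): min(1, 1 − 0.87 + 0.08) = 0.21
((P → R) ∧ R) = min(0.21, 0.08) = 0.08
(((P → R) ∧ R) ∨ P) = max(0.08, 0.87) = 0.87
¬P: Łukasiewicz ¬ gives 1 − 0.87 = 0.13
(P ∨ ¬P) = max(0.87, 0.13) = 0.87
((((P → R) ∧ R) ∨ P) ∨ (P ∨ ¬P)) = max(0.87, 0.87) = 0.87
(P ∨ R) = max(0.87, 0.08) = 0.87
(Q → (P ∨ R)): min(1, 1 − 0.84 + 0.87) = 1
(Q → Q): min(1, 1 − 0.84 + 0.84) = 1
((Q → (P ∨ R)) → (Q → Q)): min(1, 1 − 1 + 1) = 1
(((((P → R) ∧ R) ∨ P) ∨ (P ∨ ¬P)) → ((Q → (P ∨ R)) → (Q → Q))): min(1, 1 − 0.87 + 1) = 1
((((R ∨ P) ∨ P) ∨ P) → (((((P → R) ∧ R) ∨ P) ∨ (P ∨ ¬P)) → ((Q → (P ∨ R)) → (Q → Q)))): min(1, 1 − 0.87 + 1) = 1
(((((R ∨ P) ∨ P) ∨ P) → (((((P → R) ∧ R) ∨ P) ∨ (P ∨ ¬P)) → ((Q → (P ∨ R)) → (Q → Q)))) ∧ R) = min(1, 0.08) = 0.08
¬(((((R ∨ P) ∨ P) ∨ P) → (((((P → R) ∧ R) ∨ P) ∨ (P ∨ ¬P)) → ((Q → (P ∨ R)) → (Q → Q)))) ∧ R): Łukasiewicz ¬ gives 1 − 0.08 = 0.92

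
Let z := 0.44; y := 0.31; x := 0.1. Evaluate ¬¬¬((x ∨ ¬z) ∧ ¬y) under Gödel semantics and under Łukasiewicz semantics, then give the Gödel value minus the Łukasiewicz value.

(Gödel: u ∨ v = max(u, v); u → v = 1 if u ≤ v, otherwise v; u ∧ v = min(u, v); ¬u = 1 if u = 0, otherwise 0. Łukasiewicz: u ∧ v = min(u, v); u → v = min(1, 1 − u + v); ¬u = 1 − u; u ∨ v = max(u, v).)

0.56

Gödel evaluation:
  ¬z: Gödel ¬ of 0.44 = 0 (operand ≠ 0)
  (x ∨ ¬z) = max(0.1, 0) = 0.1
  ¬y: Gödel ¬ of 0.31 = 0 (operand ≠ 0)
  ((x ∨ ¬z) ∧ ¬y) = min(0.1, 0) = 0
  ¬((x ∨ ¬z) ∧ ¬y): Gödel ¬ of 0 = 1 (operand is 0)
  ¬¬((x ∨ ¬z) ∧ ¬y): Gödel ¬ of 1 = 0 (operand ≠ 0)
  ¬¬¬((x ∨ ¬z) ∧ ¬y): Gödel ¬ of 0 = 1 (operand is 0)
  Gödel value = 1
Łukasiewicz evaluation:
  ¬z: Łukasiewicz ¬ gives 1 − 0.44 = 0.56
  (x ∨ ¬z) = max(0.1, 0.56) = 0.56
  ¬y: Łukasiewicz ¬ gives 1 − 0.31 = 0.69
  ((x ∨ ¬z) ∧ ¬y) = min(0.56, 0.69) = 0.56
  ¬((x ∨ ¬z) ∧ ¬y): Łukasiewicz ¬ gives 1 − 0.56 = 0.44
  ¬¬((x ∨ ¬z) ∧ ¬y): Łukasiewicz ¬ gives 1 − 0.44 = 0.56
  ¬¬¬((x ∨ ¬z) ∧ ¬y): Łukasiewicz ¬ gives 1 − 0.56 = 0.44
  Łukasiewicz value = 0.44
Difference: 1 − 0.44 = 0.56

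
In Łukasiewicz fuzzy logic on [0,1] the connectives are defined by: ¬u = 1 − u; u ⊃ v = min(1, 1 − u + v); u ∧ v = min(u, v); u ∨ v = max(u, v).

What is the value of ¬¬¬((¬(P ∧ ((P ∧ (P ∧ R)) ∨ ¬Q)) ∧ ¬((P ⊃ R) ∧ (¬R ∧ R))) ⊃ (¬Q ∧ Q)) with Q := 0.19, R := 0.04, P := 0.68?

0.13

(P ∧ R) = min(0.68, 0.04) = 0.04
(P ∧ (P ∧ R)) = min(0.68, 0.04) = 0.04
¬Q: Łukasiewicz ¬ gives 1 − 0.19 = 0.81
((P ∧ (P ∧ R)) ∨ ¬Q) = max(0.04, 0.81) = 0.81
(P ∧ ((P ∧ (P ∧ R)) ∨ ¬Q)) = min(0.68, 0.81) = 0.68
¬(P ∧ ((P ∧ (P ∧ R)) ∨ ¬Q)): Łukasiewicz ¬ gives 1 − 0.68 = 0.32
(P ⊃ R): min(1, 1 − 0.68 + 0.04) = 0.36
¬R: Łukasiewicz ¬ gives 1 − 0.04 = 0.96
(¬R ∧ R) = min(0.96, 0.04) = 0.04
((P ⊃ R) ∧ (¬R ∧ R)) = min(0.36, 0.04) = 0.04
¬((P ⊃ R) ∧ (¬R ∧ R)): Łukasiewicz ¬ gives 1 − 0.04 = 0.96
(¬(P ∧ ((P ∧ (P ∧ R)) ∨ ¬Q)) ∧ ¬((P ⊃ R) ∧ (¬R ∧ R))) = min(0.32, 0.96) = 0.32
¬Q: Łukasiewicz ¬ gives 1 − 0.19 = 0.81
(¬Q ∧ Q) = min(0.81, 0.19) = 0.19
((¬(P ∧ ((P ∧ (P ∧ R)) ∨ ¬Q)) ∧ ¬((P ⊃ R) ∧ (¬R ∧ R))) ⊃ (¬Q ∧ Q)): min(1, 1 − 0.32 + 0.19) = 0.87
¬((¬(P ∧ ((P ∧ (P ∧ R)) ∨ ¬Q)) ∧ ¬((P ⊃ R) ∧ (¬R ∧ R))) ⊃ (¬Q ∧ Q)): Łukasiewicz ¬ gives 1 − 0.87 = 0.13
¬¬((¬(P ∧ ((P ∧ (P ∧ R)) ∨ ¬Q)) ∧ ¬((P ⊃ R) ∧ (¬R ∧ R))) ⊃ (¬Q ∧ Q)): Łukasiewicz ¬ gives 1 − 0.13 = 0.87
¬¬¬((¬(P ∧ ((P ∧ (P ∧ R)) ∨ ¬Q)) ∧ ¬((P ⊃ R) ∧ (¬R ∧ R))) ⊃ (¬Q ∧ Q)): Łukasiewicz ¬ gives 1 − 0.87 = 0.13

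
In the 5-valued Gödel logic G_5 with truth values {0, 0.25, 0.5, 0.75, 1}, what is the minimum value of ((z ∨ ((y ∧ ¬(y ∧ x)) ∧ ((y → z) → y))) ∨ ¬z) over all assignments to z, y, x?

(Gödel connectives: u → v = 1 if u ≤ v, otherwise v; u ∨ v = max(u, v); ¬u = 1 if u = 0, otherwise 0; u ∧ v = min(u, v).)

0.25

The minimum is attained at z = 0.25, y = 0, x = 0:
  (y ∧ x) = min(0, 0) = 0
  ¬(y ∧ x): Gödel ¬ of 0 = 1 (operand is 0)
  (y ∧ ¬(y ∧ x)) = min(0, 1) = 0
  (y → z): 0 ≤ 0.25, so result = 1
  ((y → z) → y): 1 > 0, so result = 0
  ((y ∧ ¬(y ∧ x)) ∧ ((y → z) → y)) = min(0, 0) = 0
  (z ∨ ((y ∧ ¬(y ∧ x)) ∧ ((y → z) → y))) = max(0.25, 0) = 0.25
  ¬z: Gödel ¬ of 0.25 = 0 (operand ≠ 0)
  ((z ∨ ((y ∧ ¬(y ∧ x)) ∧ ((y → z) → y))) ∨ ¬z) = max(0.25, 0) = 0.25
Checking all 125 assignments confirms none give a value below 0.25.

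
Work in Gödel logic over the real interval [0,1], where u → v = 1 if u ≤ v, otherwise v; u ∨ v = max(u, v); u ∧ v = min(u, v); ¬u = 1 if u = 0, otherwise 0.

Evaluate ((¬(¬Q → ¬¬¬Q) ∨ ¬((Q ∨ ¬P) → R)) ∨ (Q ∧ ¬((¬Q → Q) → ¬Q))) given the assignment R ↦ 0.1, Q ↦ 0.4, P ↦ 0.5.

¬Q: Gödel ¬ of 0.4 = 0 (operand ≠ 0)
¬Q: Gödel ¬ of 0.4 = 0 (operand ≠ 0)
¬¬Q: Gödel ¬ of 0 = 1 (operand is 0)
¬¬¬Q: Gödel ¬ of 1 = 0 (operand ≠ 0)
(¬Q → ¬¬¬Q): 0 ≤ 0, so result = 1
¬(¬Q → ¬¬¬Q): Gödel ¬ of 1 = 0 (operand ≠ 0)
¬P: Gödel ¬ of 0.5 = 0 (operand ≠ 0)
(Q ∨ ¬P) = max(0.4, 0) = 0.4
((Q ∨ ¬P) → R): 0.4 > 0.1, so result = 0.1
¬((Q ∨ ¬P) → R): Gödel ¬ of 0.1 = 0 (operand ≠ 0)
(¬(¬Q → ¬¬¬Q) ∨ ¬((Q ∨ ¬P) → R)) = max(0, 0) = 0
¬Q: Gödel ¬ of 0.4 = 0 (operand ≠ 0)
(¬Q → Q): 0 ≤ 0.4, so result = 1
¬Q: Gödel ¬ of 0.4 = 0 (operand ≠ 0)
((¬Q → Q) → ¬Q): 1 > 0, so result = 0
¬((¬Q → Q) → ¬Q): Gödel ¬ of 0 = 1 (operand is 0)
(Q ∧ ¬((¬Q → Q) → ¬Q)) = min(0.4, 1) = 0.4
((¬(¬Q → ¬¬¬Q) ∨ ¬((Q ∨ ¬P) → R)) ∨ (Q ∧ ¬((¬Q → Q) → ¬Q))) = max(0, 0.4) = 0.4

0.40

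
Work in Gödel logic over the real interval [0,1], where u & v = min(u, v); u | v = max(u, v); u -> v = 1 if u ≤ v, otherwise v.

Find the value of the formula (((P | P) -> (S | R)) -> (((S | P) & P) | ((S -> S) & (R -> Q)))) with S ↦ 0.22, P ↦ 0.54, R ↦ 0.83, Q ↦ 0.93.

1.00

(P | P) = max(0.54, 0.54) = 0.54
(S | R) = max(0.22, 0.83) = 0.83
((P | P) -> (S | R)): 0.54 ≤ 0.83, so result = 1
(S | P) = max(0.22, 0.54) = 0.54
((S | P) & P) = min(0.54, 0.54) = 0.54
(S -> S): 0.22 ≤ 0.22, so result = 1
(R -> Q): 0.83 ≤ 0.93, so result = 1
((S -> S) & (R -> Q)) = min(1, 1) = 1
(((S | P) & P) | ((S -> S) & (R -> Q))) = max(0.54, 1) = 1
(((P | P) -> (S | R)) -> (((S | P) & P) | ((S -> S) & (R -> Q)))): 1 ≤ 1, so result = 1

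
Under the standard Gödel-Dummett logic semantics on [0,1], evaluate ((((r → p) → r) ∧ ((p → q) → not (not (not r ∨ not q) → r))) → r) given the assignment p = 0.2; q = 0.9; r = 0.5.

1.00

(r → p): 0.5 > 0.2, so result = 0.2
((r → p) → r): 0.2 ≤ 0.5, so result = 1
(p → q): 0.2 ≤ 0.9, so result = 1
not r: Gödel ¬ of 0.5 = 0 (operand ≠ 0)
not q: Gödel ¬ of 0.9 = 0 (operand ≠ 0)
(not r ∨ not q) = max(0, 0) = 0
not (not r ∨ not q): Gödel ¬ of 0 = 1 (operand is 0)
(not (not r ∨ not q) → r): 1 > 0.5, so result = 0.5
not (not (not r ∨ not q) → r): Gödel ¬ of 0.5 = 0 (operand ≠ 0)
((p → q) → not (not (not r ∨ not q) → r)): 1 > 0, so result = 0
(((r → p) → r) ∧ ((p → q) → not (not (not r ∨ not q) → r))) = min(1, 0) = 0
((((r → p) → r) ∧ ((p → q) → not (not (not r ∨ not q) → r))) → r): 0 ≤ 0.5, so result = 1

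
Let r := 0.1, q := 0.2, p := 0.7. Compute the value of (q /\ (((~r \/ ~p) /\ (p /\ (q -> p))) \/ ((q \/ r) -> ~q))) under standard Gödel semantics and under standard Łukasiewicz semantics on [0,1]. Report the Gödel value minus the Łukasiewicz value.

-0.20

Gödel evaluation:
  ~r: Gödel ¬ of 0.1 = 0 (operand ≠ 0)
  ~p: Gödel ¬ of 0.7 = 0 (operand ≠ 0)
  (~r \/ ~p) = max(0, 0) = 0
  (q -> p): 0.2 ≤ 0.7, so result = 1
  (p /\ (q -> p)) = min(0.7, 1) = 0.7
  ((~r \/ ~p) /\ (p /\ (q -> p))) = min(0, 0.7) = 0
  (q \/ r) = max(0.2, 0.1) = 0.2
  ~q: Gödel ¬ of 0.2 = 0 (operand ≠ 0)
  ((q \/ r) -> ~q): 0.2 > 0, so result = 0
  (((~r \/ ~p) /\ (p /\ (q -> p))) \/ ((q \/ r) -> ~q)) = max(0, 0) = 0
  (q /\ (((~r \/ ~p) /\ (p /\ (q -> p))) \/ ((q \/ r) -> ~q))) = min(0.2, 0) = 0
  Gödel value = 0
Łukasiewicz evaluation:
  ~r: Łukasiewicz ¬ gives 1 − 0.1 = 0.9
  ~p: Łukasiewicz ¬ gives 1 − 0.7 = 0.3
  (~r \/ ~p) = max(0.9, 0.3) = 0.9
  (q -> p): min(1, 1 − 0.2 + 0.7) = 1
  (p /\ (q -> p)) = min(0.7, 1) = 0.7
  ((~r \/ ~p) /\ (p /\ (q -> p))) = min(0.9, 0.7) = 0.7
  (q \/ r) = max(0.2, 0.1) = 0.2
  ~q: Łukasiewicz ¬ gives 1 − 0.2 = 0.8
  ((q \/ r) -> ~q): min(1, 1 − 0.2 + 0.8) = 1
  (((~r \/ ~p) /\ (p /\ (q -> p))) \/ ((q \/ r) -> ~q)) = max(0.7, 1) = 1
  (q /\ (((~r \/ ~p) /\ (p /\ (q -> p))) \/ ((q \/ r) -> ~q))) = min(0.2, 1) = 0.2
  Łukasiewicz value = 0.2
Difference: 0 − 0.2 = -0.20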